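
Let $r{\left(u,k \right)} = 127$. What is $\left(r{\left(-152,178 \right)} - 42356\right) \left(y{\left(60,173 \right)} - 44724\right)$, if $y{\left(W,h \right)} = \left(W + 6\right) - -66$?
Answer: $1883075568$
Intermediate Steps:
$y{\left(W,h \right)} = 72 + W$ ($y{\left(W,h \right)} = \left(6 + W\right) + 66 = 72 + W$)
$\left(r{\left(-152,178 \right)} - 42356\right) \left(y{\left(60,173 \right)} - 44724\right) = \left(127 - 42356\right) \left(\left(72 + 60\right) - 44724\right) = - 42229 \left(132 - 44724\right) = \left(-42229\right) \left(-44592\right) = 1883075568$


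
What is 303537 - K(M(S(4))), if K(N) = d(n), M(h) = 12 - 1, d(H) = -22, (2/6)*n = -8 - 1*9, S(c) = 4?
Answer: 303559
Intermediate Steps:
n = -51 (n = 3*(-8 - 1*9) = 3*(-8 - 9) = 3*(-17) = -51)
M(h) = 11
K(N) = -22
303537 - K(M(S(4))) = 303537 - 1*(-22) = 303537 + 22 = 303559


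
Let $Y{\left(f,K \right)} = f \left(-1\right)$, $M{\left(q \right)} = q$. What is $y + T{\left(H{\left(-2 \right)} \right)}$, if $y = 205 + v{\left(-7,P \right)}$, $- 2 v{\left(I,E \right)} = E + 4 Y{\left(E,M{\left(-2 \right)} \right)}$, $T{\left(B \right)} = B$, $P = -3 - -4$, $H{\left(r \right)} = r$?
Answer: $\frac{409}{2} \approx 204.5$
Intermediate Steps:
$P = 1$ ($P = -3 + 4 = 1$)
$Y{\left(f,K \right)} = - f$
$v{\left(I,E \right)} = \frac{3 E}{2}$ ($v{\left(I,E \right)} = - \frac{E + 4 \left(- E\right)}{2} = - \frac{E - 4 E}{2} = - \frac{\left(-3\right) E}{2} = \frac{3 E}{2}$)
$y = \frac{413}{2}$ ($y = 205 + \frac{3}{2} \cdot 1 = 205 + \frac{3}{2} = \frac{413}{2} \approx 206.5$)
$y + T{\left(H{\left(-2 \right)} \right)} = \frac{413}{2} - 2 = \frac{409}{2}$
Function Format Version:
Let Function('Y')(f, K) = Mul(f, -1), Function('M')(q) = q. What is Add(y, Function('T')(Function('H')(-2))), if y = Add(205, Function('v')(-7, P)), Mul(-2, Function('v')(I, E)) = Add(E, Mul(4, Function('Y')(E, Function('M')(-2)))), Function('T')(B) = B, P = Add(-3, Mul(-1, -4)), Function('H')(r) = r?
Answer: Rational(409, 2) ≈ 204.50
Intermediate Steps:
P = 1 (P = Add(-3, 4) = 1)
Function('Y')(f, K) = Mul(-1, f)
Function('v')(I, E) = Mul(Rational(3, 2), E) (Function('v')(I, E) = Mul(Rational(-1, 2), Add(E, Mul(4, Mul(-1, E)))) = Mul(Rational(-1, 2), Add(E, Mul(-4, E))) = Mul(Rational(-1, 2), Mul(-3, E)) = Mul(Rational(3, 2), E))
y = Rational(413, 2) (y = Add(205, Mul(Rational(3, 2), 1)) = Add(205, Rational(3, 2)) = Rational(413, 2) ≈ 206.50)
Add(y, Function('T')(Function('H')(-2))) = Add(Rational(413, 2), -2) = Rational(409, 2)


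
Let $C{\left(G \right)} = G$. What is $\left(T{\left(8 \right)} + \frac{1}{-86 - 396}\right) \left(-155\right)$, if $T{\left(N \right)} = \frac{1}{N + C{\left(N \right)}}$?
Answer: $- \frac{36115}{3856} \approx -9.3659$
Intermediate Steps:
$T{\left(N \right)} = \frac{1}{2 N}$ ($T{\left(N \right)} = \frac{1}{N + N} = \frac{1}{2 N}$)
$\left(T{\left(8 \right)} + \frac{1}{-86 - 396}\right) \left(-155\right) = \left(\frac{1}{2 \cdot 8} + \frac{1}{-86 - 396}\right) \left(-155\right) = \left(\frac{1}{2} \cdot \frac{1}{8} + \frac{1}{-482}\right) \left(-155\right) = \left(\frac{1}{16} - \frac{1}{482}\right) \left(-155\right) = \frac{233}{3856} \left(-155\right) = - \frac{36115}{3856}$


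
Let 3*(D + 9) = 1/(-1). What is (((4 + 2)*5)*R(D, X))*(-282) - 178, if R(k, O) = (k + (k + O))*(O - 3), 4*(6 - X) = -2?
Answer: 360077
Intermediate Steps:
X = 13/2 (X = 6 - 1/4*(-2) = 6 + 1/2 = 13/2 ≈ 6.5000)
D = -28/3 (D = -9 + (1/3)/(-1) = -9 + (1/3)*(-1) = -9 - 1/3 = -28/3 ≈ -9.3333)
R(k, O) = (-3 + O)*(O + 2*k) (R(k, O) = (k + (O + k))*(-3 + O) = (O + 2*k)*(-3 + O) = (-3 + O)*(O + 2*k))
(((4 + 2)*5)*R(D, X))*(-282) - 178 = (((4 + 2)*5)*((13/2)**2 - 6*(-28/3) - 3*13/2 + 2*(13/2)*(-28/3)))*(-282) - 178 = ((6*5)*(169/4 + 56 - 39/2 - 364/3))*(-282) - 178 = (30*(-511/12))*(-282) - 178 = -2555/2*(-282) - 178 = 360255 - 178 = 360077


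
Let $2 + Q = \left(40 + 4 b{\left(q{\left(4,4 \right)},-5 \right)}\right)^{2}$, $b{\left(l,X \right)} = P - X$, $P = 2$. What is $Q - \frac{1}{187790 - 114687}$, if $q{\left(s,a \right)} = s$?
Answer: $\frac{337882065}{73103} \approx 4622.0$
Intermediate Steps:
$b{\left(l,X \right)} = 2 - X$
$Q = 4622$ ($Q = -2 + \left(40 + 4 \left(2 - -5\right)\right)^{2} = -2 + \left(40 + 4 \left(2 + 5\right)\right)^{2} = -2 + \left(40 + 4 \cdot 7\right)^{2} = -2 + \left(40 + 28\right)^{2} = -2 + 68^{2} = -2 + 4624 = 4622$)
$Q - \frac{1}{187790 - 114687} = 4622 - \frac{1}{187790 - 114687} = 4622 - \frac{1}{73103} = \frac{337882065}{73103}$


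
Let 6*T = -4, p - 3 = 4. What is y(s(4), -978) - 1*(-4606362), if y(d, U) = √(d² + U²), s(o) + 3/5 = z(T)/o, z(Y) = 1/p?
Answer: 4606362 + √18747092641/140 ≈ 4.6073e+6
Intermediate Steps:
p = 7 (p = 3 + 4 = 7)
T = -⅔ (T = (⅙)*(-4) = -⅔ ≈ -0.66667)
z(Y) = ⅐ (z(Y) = 1/7 = ⅐)
s(o) = -⅗ + 1/(7*o)
y(d, U) = √(U² + d²)
y(s(4), -978) - 1*(-4606362) = √((-978)² + ((1/35)*(5 - 21*4)/4)²) - 1*(-4606362) = √(956484 + ((1/35)*(¼)*(5 - 84))²) + 4606362 = √(956484 + ((1/35)*(¼)*(-79))²) + 4606362 = √(956484 + (-79/140)²) + 4606362 = √(956484 + 6241/19600) + 4606362 = √(18747092641/19600) + 4606362 = √18747092641/140 + 4606362 = 4606362 + √18747092641/140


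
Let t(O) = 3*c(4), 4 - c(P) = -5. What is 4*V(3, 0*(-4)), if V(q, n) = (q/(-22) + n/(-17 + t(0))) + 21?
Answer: 918/11 ≈ 83.455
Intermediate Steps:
c(P) = 9 (c(P) = 4 - 1*(-5) = 4 + 5 = 9)
t(O) = 27 (t(O) = 3*9 = 27)
V(q, n) = 21 - q/22 + n/10 (V(q, n) = (q/(-22) + n/(-17 + 27)) + 21 = (-q/22 + n/10) + 21 = 21 - q/22 + n/10)
4*V(3, 0*(-4)) = 4*(21 - 1/22*3 + (0*(-4))/10) = 4*(21 - 3/22 + (⅒)*0) = 4*(21 - 3/22 + 0) = 4*(459/22) = 918/11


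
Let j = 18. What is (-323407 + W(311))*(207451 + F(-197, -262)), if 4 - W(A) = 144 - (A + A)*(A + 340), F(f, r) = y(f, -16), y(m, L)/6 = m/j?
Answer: 16875981500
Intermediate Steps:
y(m, L) = m/3 (y(m, L) = 6*(m/18) = m/3)
F(f, r) = f/3
W(A) = -140 + 2*A*(340 + A) (W(A) = 4 - (144 - (A + A)*(A + 340)) = 4 - (144 - 2*A*(340 + A)) = 4 + (-144 + 2*A*(340 + A)) = -140 + 2*A*(340 + A))
(-323407 + W(311))*(207451 + F(-197, -262)) = (-323407 + (-140 + 2*311² + 680*311))*(207451 + (⅓)*(-197)) = (-323407 + (-140 + 2*96721 + 211480))*(207451 - 197/3) = (-323407 + (-140 + 193442 + 211480))*(622156/3) = (-323407 + 404782)*(622156/3) = 81375*(622156/3) = 16875981500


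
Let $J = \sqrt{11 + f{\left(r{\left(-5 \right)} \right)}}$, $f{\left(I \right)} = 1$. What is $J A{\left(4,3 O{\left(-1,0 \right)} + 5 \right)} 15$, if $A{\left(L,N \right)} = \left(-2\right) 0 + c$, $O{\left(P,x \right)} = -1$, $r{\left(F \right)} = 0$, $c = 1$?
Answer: $30 \sqrt{3} \approx 51.962$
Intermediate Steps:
$A{\left(L,N \right)} = 1$ ($A{\left(L,N \right)} = \left(-2\right) 0 + 1 = 0 + 1 = 1$)
$J = 2 \sqrt{3}$ ($J = \sqrt{11 + 1} = \sqrt{12} = 2 \sqrt{3} \approx 3.4641$)
$J A{\left(4,3 O{\left(-1,0 \right)} + 5 \right)} 15 = 2 \sqrt{3} \cdot 1 \cdot 15 = 2 \sqrt{3} \cdot 15 = 30 \sqrt{3}$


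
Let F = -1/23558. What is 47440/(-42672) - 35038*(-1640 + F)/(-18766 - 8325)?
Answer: -1806101588354818/851052738963 ≈ -2122.2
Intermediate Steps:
F = -1/23558 (F = -1*1/23558 = -1/23558 ≈ -4.2448e-5)
47440/(-42672) - 35038*(-1640 + F)/(-18766 - 8325) = 47440/(-42672) - 35038*(-1640 - 1/23558)/(-18766 - 8325) = 47440*(-1/42672) - 35038/((-27091/(-38635121/23558))) = -2965/2667 - 35038/((-27091*(-23558/38635121))) = -2965/2667 - 35038/638209778/38635121 = -2965/2667 - 35038*38635121/638209778 = -2965/2667 - 676848684799/319104889 = -1806101588354818/851052738963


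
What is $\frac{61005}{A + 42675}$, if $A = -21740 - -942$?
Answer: $\frac{61005}{21877} \approx 2.7885$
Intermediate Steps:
$A = -20798$ ($A = -21740 + 942 = -20798$)
$\frac{61005}{A + 42675} = \frac{61005}{-20798 + 42675} = \frac{61005}{21877}$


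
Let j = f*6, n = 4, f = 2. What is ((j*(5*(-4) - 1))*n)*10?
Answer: -10080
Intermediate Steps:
j = 12 (j = 2*6 = 12)
((j*(5*(-4) - 1))*n)*10 = ((12*(5*(-4) - 1))*4)*10 = ((12*(-20 - 1))*4)*10 = ((12*(-21))*4)*10 = -252*4*10 = -1008*10 = -10080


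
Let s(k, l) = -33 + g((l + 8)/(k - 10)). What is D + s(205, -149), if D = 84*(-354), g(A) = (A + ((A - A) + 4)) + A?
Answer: -1934819/65 ≈ -29766.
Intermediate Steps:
g(A) = 4 + 2*A (g(A) = (A + (0 + 4)) + A = (A + 4) + A = (4 + A) + A = 4 + 2*A)
s(k, l) = -29 + 2*(8 + l)/(-10 + k) (s(k, l) = -33 + (4 + 2*((l + 8)/(k - 10))) = -33 + (4 + 2*((8 + l)/(-10 + k))) = -33 + (4 + 2*(8 + l)/(-10 + k)) = -29 + 2*(8 + l)/(-10 + k))
D = -29736
D + s(205, -149) = -29736 + (306 - 29*205 + 2*(-149))/(-10 + 205) = -29736 + (306 - 5945 - 298)/195 = -29736 + (1/195)*(-5937) = -29736 - 1979/65 = -1934819/65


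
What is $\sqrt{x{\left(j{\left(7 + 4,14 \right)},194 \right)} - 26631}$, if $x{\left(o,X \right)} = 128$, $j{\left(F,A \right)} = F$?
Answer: $i \sqrt{26503} \approx 162.8 i$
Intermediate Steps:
$\sqrt{x{\left(j{\left(7 + 4,14 \right)},194 \right)} - 26631} = \sqrt{128 - 26631} = \sqrt{-26503} = i \sqrt{26503}$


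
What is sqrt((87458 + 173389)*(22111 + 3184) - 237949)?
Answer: 2*sqrt(1649471729) ≈ 81227.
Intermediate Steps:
sqrt((87458 + 173389)*(22111 + 3184) - 237949) = sqrt(260847*25295 - 237949) = sqrt(6598124865 - 237949) = sqrt(6597886916) = 2*sqrt(1649471729)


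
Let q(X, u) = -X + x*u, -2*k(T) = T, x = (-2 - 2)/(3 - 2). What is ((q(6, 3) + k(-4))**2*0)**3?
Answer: 0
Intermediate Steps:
x = -4 (x = -4/1 = -4*1 = -4)
k(T) = -T/2
q(X, u) = -X - 4*u
((q(6, 3) + k(-4))**2*0)**3 = (((-1*6 - 4*3) - 1/2*(-4))**2*0)**3 = (((-6 - 12) + 2)**2*0)**3 = ((-18 + 2)**2*0)**3 = ((-16)**2*0)**3 = (256*0)**3 = 0**3 = 0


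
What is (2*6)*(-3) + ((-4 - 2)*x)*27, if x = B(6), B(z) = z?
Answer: -1008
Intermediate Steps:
x = 6
(2*6)*(-3) + ((-4 - 2)*x)*27 = (2*6)*(-3) + ((-4 - 2)*6)*27 = 12*(-3) - 6*6*27 = -36 - 36*27 = -36 - 972 = -1008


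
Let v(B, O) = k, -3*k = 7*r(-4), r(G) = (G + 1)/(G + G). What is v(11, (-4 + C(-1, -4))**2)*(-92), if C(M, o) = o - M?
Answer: 161/2 ≈ 80.500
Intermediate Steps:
r(G) = (1 + G)/(2*G) (r(G) = (1 + G)/((2*G)) = (1 + G)*(1/(2*G)) = (1 + G)/(2*G))
k = -7/8 (k = -7*(1/2)*(1 - 4)/(-4)/3 = -7*(1/2)*(-1/4)*(-3)/3 = -7*3/(3*8) = -1/3*21/8 = -7/8 ≈ -0.87500)
v(B, O) = -7/8
v(11, (-4 + C(-1, -4))**2)*(-92) = -7/8*(-92) = 161/2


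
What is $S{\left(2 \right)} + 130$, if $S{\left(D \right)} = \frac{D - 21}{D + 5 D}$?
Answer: $\frac{1541}{12} \approx 128.42$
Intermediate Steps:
$S{\left(D \right)} = \frac{-21 + D}{6 D}$
$S{\left(2 \right)} + 130 = \frac{-21 + 2}{6 \cdot 2} + 130 = \frac{1}{6} \cdot \frac{1}{2} \left(-19\right) + 130 = - \frac{19}{12} + 130 = \frac{1541}{12}$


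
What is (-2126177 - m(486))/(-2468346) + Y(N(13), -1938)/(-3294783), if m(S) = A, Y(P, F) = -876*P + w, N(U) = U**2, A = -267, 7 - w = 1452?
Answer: 1228900450454/1355444073153 ≈ 0.90664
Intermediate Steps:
w = -1445 (w = 7 - 1*1452 = 7 - 1452 = -1445)
Y(P, F) = -1445 - 876*P (Y(P, F) = -876*P - 1445 = -1445 - 876*P)
m(S) = -267
(-2126177 - m(486))/(-2468346) + Y(N(13), -1938)/(-3294783) = (-2126177 - 1*(-267))/(-2468346) + (-1445 - 876*13**2)/(-3294783) = (-2126177 + 267)*(-1/2468346) + (-1445 - 876*169)*(-1/3294783) = -2125910*(-1/2468346) + (-1445 - 148044)*(-1/3294783) = 1062955/1234173 - 149489*(-1/3294783) = 1062955/1234173 + 149489/3294783 = 1228900450454/1355444073153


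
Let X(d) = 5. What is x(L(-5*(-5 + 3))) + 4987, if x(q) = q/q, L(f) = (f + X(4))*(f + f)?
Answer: 4988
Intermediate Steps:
L(f) = 2*f*(5 + f) (L(f) = (f + 5)*(f + f) = (5 + f)*(2*f) = 2*f*(5 + f))
x(q) = 1
x(L(-5*(-5 + 3))) + 4987 = 1 + 4987 = 4988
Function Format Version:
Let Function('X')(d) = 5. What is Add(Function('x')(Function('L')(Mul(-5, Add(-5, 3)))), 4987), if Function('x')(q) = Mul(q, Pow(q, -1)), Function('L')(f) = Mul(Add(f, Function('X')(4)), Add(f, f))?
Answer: 4988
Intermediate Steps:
Function('L')(f) = Mul(2, f, Add(5, f)) (Function('L')(f) = Mul(Add(f, 5), Add(f, f)) = Mul(Add(5, f), Mul(2, f)) = Mul(2, f, Add(5, f)))
Function('x')(q) = 1
Add(Function('x')(Function('L')(Mul(-5, Add(-5, 3)))), 4987) = Add(1, 4987) = 4988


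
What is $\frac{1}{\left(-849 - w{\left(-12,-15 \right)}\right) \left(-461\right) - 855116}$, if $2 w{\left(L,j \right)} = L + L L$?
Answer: $- \frac{1}{433301} \approx -2.3079 \cdot 10^{-6}$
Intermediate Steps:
$w{\left(L,j \right)} = \frac{L}{2} + \frac{L^{2}}{2}$ ($w{\left(L,j \right)} = \frac{L + L L}{2} = \frac{L + L^{2}}{2} = \frac{L}{2} + \frac{L^{2}}{2}$)
$\frac{1}{\left(-849 - w{\left(-12,-15 \right)}\right) \left(-461\right) - 855116} = \frac{1}{\left(-849 - \frac{1}{2} \left(-12\right) \left(1 - 12\right)\right) \left(-461\right) - 855116} = \frac{1}{\left(-849 - \frac{1}{2} \left(-12\right) \left(-11\right)\right) \left(-461\right) - 855116} = \frac{1}{\left(-849 - 66\right) \left(-461\right) - 855116} = \frac{1}{\left(-915\right) \left(-461\right) - 855116} = \frac{1}{421815 - 855116} = \frac{1}{-433301} = - \frac{1}{433301}$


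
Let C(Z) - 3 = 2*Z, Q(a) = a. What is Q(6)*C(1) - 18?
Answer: 12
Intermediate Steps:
C(Z) = 3 + 2*Z
Q(6)*C(1) - 18 = 6*(3 + 2*1) - 18 = 6*(3 + 2) - 18 = 6*5 - 18 = 30 - 18 = 12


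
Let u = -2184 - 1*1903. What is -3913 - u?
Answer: 174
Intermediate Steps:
u = -4087 (u = -2184 - 1903 = -4087)
-3913 - u = -3913 - 1*(-4087) = -3913 + 4087 = 174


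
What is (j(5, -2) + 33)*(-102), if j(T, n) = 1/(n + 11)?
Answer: -10132/3 ≈ -3377.3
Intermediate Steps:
j(T, n) = 1/(11 + n)
(j(5, -2) + 33)*(-102) = (1/(11 - 2) + 33)*(-102) = (1/9 + 33)*(-102) = (298/9)*(-102) = -10132/3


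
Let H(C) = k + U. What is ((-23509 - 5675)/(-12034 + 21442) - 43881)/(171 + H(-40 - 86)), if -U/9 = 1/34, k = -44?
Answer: -73110914/211141 ≈ -346.27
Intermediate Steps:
U = -9/34 ≈ -0.26471
H(C) = -1505/34 (H(C) = -44 - 9/34 = -1505/34)
((-23509 - 5675)/(-12034 + 21442) - 43881)/(171 + H(-40 - 86)) = ((-23509 - 5675)/(-12034 + 21442) - 43881)/(171 - 1505/34) = (-29184/9408 - 43881)/(4309/34) = (-29184*1/9408 - 43881)*(34/4309) = (-152/49 - 43881)*(34/4309) = -2150321/49*34/4309 = -73110914/211141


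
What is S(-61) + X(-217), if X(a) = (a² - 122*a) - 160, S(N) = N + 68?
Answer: 73410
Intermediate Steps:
S(N) = 68 + N
X(a) = -160 + a² - 122*a
S(-61) + X(-217) = (68 - 61) + (-160 + (-217)² - 122*(-217)) = 7 + (-160 + 47089 + 26474) = 7 + 73403 = 73410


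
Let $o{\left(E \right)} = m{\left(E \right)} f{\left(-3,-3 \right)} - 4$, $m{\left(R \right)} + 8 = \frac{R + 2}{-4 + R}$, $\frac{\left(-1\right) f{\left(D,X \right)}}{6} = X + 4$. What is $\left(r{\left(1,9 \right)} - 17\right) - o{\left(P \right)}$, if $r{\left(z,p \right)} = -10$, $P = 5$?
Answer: $-29$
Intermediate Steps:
$f{\left(D,X \right)} = -24 - 6 X$ ($f{\left(D,X \right)} = - 6 \left(X + 4\right) = - 6 \left(4 + X\right) = -24 - 6 X$)
$m{\left(R \right)} = -8 + \frac{2 + R}{-4 + R}$ ($m{\left(R \right)} = -8 + \frac{R + 2}{-4 + R} = -8 + \frac{2 + R}{-4 + R}$)
$o{\left(E \right)} = -4 - \frac{6 \left(34 - 7 E\right)}{-4 + E}$ ($o{\left(E \right)} = \frac{34 - 7 E}{-4 + E} \left(-24 - -18\right) - 4 = \frac{34 - 7 E}{-4 + E} \left(-24 + 18\right) - 4 = \frac{34 - 7 E}{-4 + E} \left(-6\right) - 4 = - \frac{6 \left(34 - 7 E\right)}{-4 + E} - 4 = -4 - \frac{6 \left(34 - 7 E\right)}{-4 + E}$)
$\left(r{\left(1,9 \right)} - 17\right) - o{\left(P \right)} = \left(-10 - 17\right) - \frac{2 \left(-94 + 19 \cdot 5\right)}{-4 + 5} = \left(-10 - 17\right) - \frac{2 \left(-94 + 95\right)}{1} = -27 - 2 \cdot 1 \cdot 1 = -27 - 2 = -29$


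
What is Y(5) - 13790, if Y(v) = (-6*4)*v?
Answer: -13910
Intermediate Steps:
Y(v) = -24*v
Y(5) - 13790 = -24*5 - 13790 = -120 - 13790 = -13910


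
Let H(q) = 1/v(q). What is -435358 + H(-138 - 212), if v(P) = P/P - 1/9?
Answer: -3482855/8 ≈ -4.3536e+5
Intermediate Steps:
v(P) = 8/9 (v(P) = 1 - 1*⅑ = 1 - ⅑ = 8/9)
H(q) = 9/8 (H(q) = 1/(8/9) = 9/8)
-435358 + H(-138 - 212) = -435358 + 9/8 = -3482855/8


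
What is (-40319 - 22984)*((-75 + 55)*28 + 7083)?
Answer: -412925469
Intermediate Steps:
(-40319 - 22984)*((-75 + 55)*28 + 7083) = -63303*(-20*28 + 7083) = -63303*(-560 + 7083) = -63303*6523 = -412925469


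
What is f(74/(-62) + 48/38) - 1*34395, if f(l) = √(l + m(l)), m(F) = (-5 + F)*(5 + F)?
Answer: -34395 + I*√8647195/589 ≈ -34395.0 + 4.9925*I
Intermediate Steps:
f(l) = √(-25 + l + l²) (f(l) = √(l + (-25 + l²)) = √(-25 + l + l²))
f(74/(-62) + 48/38) - 1*34395 = √(-25 + (74/(-62) + 48/38) + (74/(-62) + 48/38)²) - 1*34395 = √(-25 + (74*(-1/62) + 48*(1/38)) + (74*(-1/62) + 48*(1/38))²) - 34395 = √(-25 + (-37/31 + 24/19) + (-37/31 + 24/19)²) - 34395 = √(-25 + 41/589 + (41/589)²) - 34395 = √(-25 + 41/589 + 1681/346921) - 34395 = √(-8647195/346921) - 34395 = I*√8647195/589 - 34395 = -34395 + I*√8647195/589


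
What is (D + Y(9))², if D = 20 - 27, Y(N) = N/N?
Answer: 36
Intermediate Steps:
Y(N) = 1
D = -7
(D + Y(9))² = (-7 + 1)² = (-6)² = 36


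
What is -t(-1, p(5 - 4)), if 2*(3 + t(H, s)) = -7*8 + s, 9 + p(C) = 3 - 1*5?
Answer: 73/2 ≈ 36.500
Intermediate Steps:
p(C) = -11 (p(C) = -9 + (3 - 1*5) = -9 + (3 - 5) = -9 - 2 = -11)
t(H, s) = -31 + s/2 (t(H, s) = -3 + (-7*8 + s)/2 = -3 + (-56 + s)/2 = -3 + (-28 + s/2) = -31 + s/2)
-t(-1, p(5 - 4)) = -(-31 + (½)*(-11)) = -(-31 - 11/2) = -1*(-73/2) = 73/2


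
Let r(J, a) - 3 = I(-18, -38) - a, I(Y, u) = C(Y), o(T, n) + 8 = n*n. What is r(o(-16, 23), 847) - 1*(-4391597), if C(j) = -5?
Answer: 4390748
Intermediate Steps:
o(T, n) = -8 + n² (o(T, n) = -8 + n*n = -8 + n²)
I(Y, u) = -5
r(J, a) = -2 - a (r(J, a) = 3 + (-5 - a) = -2 - a)
r(o(-16, 23), 847) - 1*(-4391597) = (-2 - 1*847) - 1*(-4391597) = (-2 - 847) + 4391597 = -849 + 4391597 = 4390748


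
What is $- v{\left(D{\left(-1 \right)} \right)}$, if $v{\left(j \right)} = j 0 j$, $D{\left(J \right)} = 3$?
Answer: $0$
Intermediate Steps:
$v{\left(j \right)} = 0$ ($v{\left(j \right)} = 0 j = 0$)
$- v{\left(D{\left(-1 \right)} \right)} = \left(-1\right) 0 = 0$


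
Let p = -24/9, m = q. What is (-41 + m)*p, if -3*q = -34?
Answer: 712/9 ≈ 79.111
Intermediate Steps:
q = 34/3 (q = -⅓*(-34) = 34/3 ≈ 11.333)
m = 34/3 ≈ 11.333
p = -8/3 (p = -24*⅑ = -8/3 ≈ -2.6667)
(-41 + m)*p = (-41 + 34/3)*(-8/3) = -89/3*(-8/3) = 712/9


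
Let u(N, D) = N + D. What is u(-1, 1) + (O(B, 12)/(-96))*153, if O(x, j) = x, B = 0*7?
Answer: 0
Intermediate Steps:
B = 0
u(N, D) = D + N
u(-1, 1) + (O(B, 12)/(-96))*153 = (1 - 1) + (0/(-96))*153 = 0 + (0*(-1/96))*153 = 0 + 0*153 = 0 + 0 = 0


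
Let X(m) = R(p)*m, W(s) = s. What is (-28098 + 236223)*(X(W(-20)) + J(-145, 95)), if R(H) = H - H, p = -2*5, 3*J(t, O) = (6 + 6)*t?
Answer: -120712500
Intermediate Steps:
J(t, O) = 4*t (J(t, O) = ((6 + 6)*t)/3 = (12*t)/3 = 4*t)
p = -10
R(H) = 0
X(m) = 0 (X(m) = 0*m = 0)
(-28098 + 236223)*(X(W(-20)) + J(-145, 95)) = (-28098 + 236223)*(0 + 4*(-145)) = 208125*(0 - 580) = 208125*(-580) = -120712500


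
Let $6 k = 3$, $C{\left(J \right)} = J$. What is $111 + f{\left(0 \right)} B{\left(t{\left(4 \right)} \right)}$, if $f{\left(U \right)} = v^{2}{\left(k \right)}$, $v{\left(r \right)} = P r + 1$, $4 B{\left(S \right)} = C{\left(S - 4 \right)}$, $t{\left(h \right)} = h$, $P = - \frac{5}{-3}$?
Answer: $111$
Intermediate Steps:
$P = \frac{5}{3}$ ($P = \left(-5\right) \left(- \frac{1}{3}\right) = \frac{5}{3} \approx 1.6667$)
$k = \frac{1}{2}$ ($k = \frac{1}{6} \cdot 3 = \frac{1}{2} \approx 0.5$)
$B{\left(S \right)} = -1 + \frac{S}{4}$ ($B{\left(S \right)} = \frac{S - 4}{4} = \frac{-4 + S}{4} = -1 + \frac{S}{4}$)
$v{\left(r \right)} = 1 + \frac{5 r}{3}$ ($v{\left(r \right)} = \frac{5 r}{3} + 1 = 1 + \frac{5 r}{3}$)
$f{\left(U \right)} = \frac{121}{36}$ ($f{\left(U \right)} = \left(1 + \frac{5}{3} \cdot \frac{1}{2}\right)^{2} = \left(1 + \frac{5}{6}\right)^{2} = \left(\frac{11}{6}\right)^{2} = \frac{121}{36}$)
$111 + f{\left(0 \right)} B{\left(t{\left(4 \right)} \right)} = 111 + \frac{121 \left(-1 + \frac{1}{4} \cdot 4\right)}{36} = 111 + \frac{121 \left(-1 + 1\right)}{36} = 111 + \frac{121}{36} \cdot 0 = 111 + 0 = 111$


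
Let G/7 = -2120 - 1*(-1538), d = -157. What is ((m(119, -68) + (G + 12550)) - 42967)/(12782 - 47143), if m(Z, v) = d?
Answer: 34648/34361 ≈ 1.0084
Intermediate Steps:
G = -4074 (G = 7*(-2120 - 1*(-1538)) = 7*(-2120 + 1538) = 7*(-582) = -4074)
m(Z, v) = -157
((m(119, -68) + (G + 12550)) - 42967)/(12782 - 47143) = ((-157 + (-4074 + 12550)) - 42967)/(12782 - 47143) = ((-157 + 8476) - 42967)/(-34361) = (8319 - 42967)*(-1/34361) = -34648*(-1/34361) = 34648/34361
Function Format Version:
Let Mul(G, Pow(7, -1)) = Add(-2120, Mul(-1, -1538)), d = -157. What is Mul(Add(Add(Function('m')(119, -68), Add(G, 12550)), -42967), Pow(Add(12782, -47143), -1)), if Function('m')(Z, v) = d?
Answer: Rational(34648, 34361) ≈ 1.0084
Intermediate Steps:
G = -4074 (G = Mul(7, Add(-2120, Mul(-1, -1538))) = Mul(7, Add(-2120, 1538)) = Mul(7, -582) = -4074)
Function('m')(Z, v) = -157
Mul(Add(Add(Function('m')(119, -68), Add(G, 12550)), -42967), Pow(Add(12782, -47143), -1)) = Mul(Add(Add(-157, Add(-4074, 12550)), -42967), Pow(Add(12782, -47143), -1)) = Mul(Add(Add(-157, 8476), -42967), Pow(-34361, -1)) = Mul(Add(8319, -42967), Rational(-1, 34361)) = Mul(-34648, Rational(-1, 34361)) = Rational(34648, 34361)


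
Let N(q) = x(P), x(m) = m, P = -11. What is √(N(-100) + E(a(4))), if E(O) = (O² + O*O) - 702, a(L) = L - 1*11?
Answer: I*√615 ≈ 24.799*I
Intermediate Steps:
a(L) = -11 + L (a(L) = L - 11 = -11 + L)
N(q) = -11
E(O) = -702 + 2*O² (E(O) = (O² + O²) - 702 = 2*O² - 702 = -702 + 2*O²)
√(N(-100) + E(a(4))) = √(-11 + (-702 + 2*(-11 + 4)²)) = √(-11 + (-702 + 2*(-7)²)) = √(-11 + (-702 + 2*49)) = √(-11 + (-702 + 98)) = √(-11 - 604) = √(-615) = I*√615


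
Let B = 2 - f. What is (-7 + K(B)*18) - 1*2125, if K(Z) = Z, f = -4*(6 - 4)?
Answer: -1952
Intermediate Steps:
f = -8 (f = -4*2 = -8)
B = 10 (B = 2 - 1*(-8) = 2 + 8 = 10)
(-7 + K(B)*18) - 1*2125 = (-7 + 10*18) - 1*2125 = (-7 + 180) - 2125 = 173 - 2125 = -1952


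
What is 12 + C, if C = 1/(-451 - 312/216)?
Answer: 48855/4072 ≈ 11.998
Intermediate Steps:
C = -9/4072 (C = 1/(-451 - 312*1/216) = 1/(-451 - 13/9) = 1/(-4072/9) = -9/4072 ≈ -0.0022102)
12 + C = 12 - 9/4072 = 48855/4072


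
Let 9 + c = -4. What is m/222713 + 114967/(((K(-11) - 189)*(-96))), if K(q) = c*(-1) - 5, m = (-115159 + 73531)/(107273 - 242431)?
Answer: 1730336697948773/261521342465952 ≈ 6.6164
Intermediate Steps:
c = -13 (c = -9 - 4 = -13)
m = 20814/67579 (m = -41628/(-135158) = -41628*(-1/135158) = 20814/67579 ≈ 0.30799)
K(q) = 8 (K(q) = -13*(-1) - 5 = 13 - 5 = 8)
m/222713 + 114967/(((K(-11) - 189)*(-96))) = (20814/67579)/222713 + 114967/(((8 - 189)*(-96))) = (20814/67579)*(1/222713) + 114967/((-181*(-96))) = 20814/15050721827 + 114967/17376 = 1730336697948773/261521342465952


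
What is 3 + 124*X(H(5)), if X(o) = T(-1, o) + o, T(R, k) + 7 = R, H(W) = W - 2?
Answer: -617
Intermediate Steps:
H(W) = -2 + W
T(R, k) = -7 + R
X(o) = -8 + o (X(o) = (-7 - 1) + o = -8 + o)
3 + 124*X(H(5)) = 3 + 124*(-8 + (-2 + 5)) = 3 + 124*(-8 + 3) = 3 + 124*(-5) = 3 - 620 = -617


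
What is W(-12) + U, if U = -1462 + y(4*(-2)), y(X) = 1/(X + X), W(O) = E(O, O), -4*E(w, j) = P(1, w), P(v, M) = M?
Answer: -23345/16 ≈ -1459.1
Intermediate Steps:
E(w, j) = -w/4
W(O) = -O/4
y(X) = 1/(2*X)
U = -23393/16 (U = -1462 + 1/(2*((4*(-2)))) = -1462 + (½)/(-8) = -1462 + (½)*(-⅛) = -1462 - 1/16 = -23393/16 ≈ -1462.1)
W(-12) + U = -¼*(-12) - 23393/16 = 3 - 23393/16 = -23345/16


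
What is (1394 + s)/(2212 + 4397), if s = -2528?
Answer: -378/2203 ≈ -0.17158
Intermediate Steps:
(1394 + s)/(2212 + 4397) = (1394 - 2528)/(2212 + 4397) = -1134/6609 = -1134*1/6609 = -378/2203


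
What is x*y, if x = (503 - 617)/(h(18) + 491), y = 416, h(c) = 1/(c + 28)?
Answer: -727168/7529 ≈ -96.582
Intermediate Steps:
h(c) = 1/(28 + c)
x = -1748/7529 (x = (503 - 617)/(1/(28 + 18) + 491) = -114/(1/46 + 491) = -114/22587/46 = -114*46/22587 = -1748/7529 ≈ -0.23217)
x*y = -1748/7529*416 = -727168/7529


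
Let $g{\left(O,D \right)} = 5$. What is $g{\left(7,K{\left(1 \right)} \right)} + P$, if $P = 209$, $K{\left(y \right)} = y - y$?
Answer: $214$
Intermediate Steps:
$K{\left(y \right)} = 0$
$g{\left(7,K{\left(1 \right)} \right)} + P = 5 + 209 = 214$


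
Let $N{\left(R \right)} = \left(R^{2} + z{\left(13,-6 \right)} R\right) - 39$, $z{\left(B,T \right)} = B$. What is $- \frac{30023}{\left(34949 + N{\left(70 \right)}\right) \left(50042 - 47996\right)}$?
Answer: $- \frac{30023}{83313120} \approx -0.00036036$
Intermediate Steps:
$N{\left(R \right)} = -39 + R^{2} + 13 R$ ($N{\left(R \right)} = \left(R^{2} + 13 R\right) - 39 = -39 + R^{2} + 13 R$)
$- \frac{30023}{\left(34949 + N{\left(70 \right)}\right) \left(50042 - 47996\right)} = - \frac{30023}{\left(34949 + \left(-39 + 70^{2} + 13 \cdot 70\right)\right) \left(50042 - 47996\right)} = - \frac{30023}{\left(34949 + \left(-39 + 4900 + 910\right)\right) 2046} = - \frac{30023}{\left(34949 + 5771\right) 2046} = - \frac{30023}{40720 \cdot 2046} = - \frac{30023}{83313120}$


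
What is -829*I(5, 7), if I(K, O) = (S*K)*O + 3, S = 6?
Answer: -176577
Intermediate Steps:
I(K, O) = 3 + 6*K*O (I(K, O) = (6*K)*O + 3 = 6*K*O + 3 = 3 + 6*K*O)
-829*I(5, 7) = -829*(3 + 6*5*7) = -829*(3 + 210) = -829*213 = -176577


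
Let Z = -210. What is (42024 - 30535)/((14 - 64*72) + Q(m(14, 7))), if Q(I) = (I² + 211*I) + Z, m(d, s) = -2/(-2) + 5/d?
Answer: -2251844/885097 ≈ -2.5442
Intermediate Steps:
m(d, s) = 1 + 5/d (m(d, s) = -2*(-½) + 5/d = 1 + 5/d)
Q(I) = -210 + I² + 211*I (Q(I) = (I² + 211*I) - 210 = -210 + I² + 211*I)
(42024 - 30535)/((14 - 64*72) + Q(m(14, 7))) = (42024 - 30535)/((14 - 64*72) + (-210 + ((5 + 14)/14)² + 211*((5 + 14)/14))) = 11489/((14 - 4608) + (-210 + ((1/14)*19)² + 211*((1/14)*19))) = 11489/(-4594 + (-210 + (19/14)² + 211*(19/14))) = 11489/(-4594 + (-210 + 361/196 + 4009/14)) = 11489/(-4594 + 15327/196) = 11489/(-885097/196) = 11489*(-196/885097) = -2251844/885097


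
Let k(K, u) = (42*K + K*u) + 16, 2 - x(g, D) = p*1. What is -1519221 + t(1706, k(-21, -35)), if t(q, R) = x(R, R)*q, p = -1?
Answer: -1514103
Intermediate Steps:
x(g, D) = 3 (x(g, D) = 2 - (-1) = 2 - 1*(-1) = 2 + 1 = 3)
k(K, u) = 16 + 42*K + K*u
t(q, R) = 3*q
-1519221 + t(1706, k(-21, -35)) = -1519221 + 3*1706 = -1519221 + 5118 = -1514103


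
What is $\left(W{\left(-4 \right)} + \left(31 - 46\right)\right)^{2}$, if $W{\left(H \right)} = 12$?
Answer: $9$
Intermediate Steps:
$\left(W{\left(-4 \right)} + \left(31 - 46\right)\right)^{2} = \left(12 + \left(31 - 46\right)\right)^{2} = \left(12 - 15\right)^{2} = \left(-3\right)^{2} = 9$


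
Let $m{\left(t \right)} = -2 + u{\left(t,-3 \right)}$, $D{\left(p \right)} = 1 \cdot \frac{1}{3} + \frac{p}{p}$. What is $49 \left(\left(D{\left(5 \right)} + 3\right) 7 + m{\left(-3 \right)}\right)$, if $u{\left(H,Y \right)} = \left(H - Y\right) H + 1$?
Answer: $\frac{4312}{3} \approx 1437.3$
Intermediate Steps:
$D{\left(p \right)} = \frac{4}{3}$ ($D{\left(p \right)} = 1 \cdot \frac{1}{3} + 1 = \frac{1}{3} + 1 = \frac{4}{3}$)
$u{\left(H,Y \right)} = 1 + H \left(H - Y\right)$ ($u{\left(H,Y \right)} = H \left(H - Y\right) + 1 = 1 + H \left(H - Y\right)$)
$m{\left(t \right)} = -1 + t^{2} + 3 t$ ($m{\left(t \right)} = -2 + \left(1 + t^{2} - t \left(-3\right)\right) = -2 + \left(1 + t^{2} + 3 t\right) = -1 + t^{2} + 3 t$)
$49 \left(\left(D{\left(5 \right)} + 3\right) 7 + m{\left(-3 \right)}\right) = 49 \left(\left(\frac{4}{3} + 3\right) 7 + \left(-1 + \left(-3\right)^{2} + 3 \left(-3\right)\right)\right) = 49 \left(\frac{13}{3} \cdot 7 - 1\right) = 49 \left(\frac{91}{3} - 1\right) = 49 \cdot \frac{88}{3} = \frac{4312}{3}$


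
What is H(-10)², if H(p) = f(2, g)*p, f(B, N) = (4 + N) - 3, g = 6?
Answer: 4900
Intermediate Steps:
f(B, N) = 1 + N
H(p) = 7*p (H(p) = (1 + 6)*p = 7*p)
H(-10)² = (7*(-10))² = (-70)² = 4900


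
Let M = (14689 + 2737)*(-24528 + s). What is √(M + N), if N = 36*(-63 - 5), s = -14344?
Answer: 8*I*√10584155 ≈ 26027.0*I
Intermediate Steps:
N = -2448 (N = 36*(-68) = -2448)
M = -677383472 (M = (14689 + 2737)*(-24528 - 14344) = 17426*(-38872) = -677383472)
√(M + N) = √(-677383472 - 2448) = √(-677385920) = 8*I*√10584155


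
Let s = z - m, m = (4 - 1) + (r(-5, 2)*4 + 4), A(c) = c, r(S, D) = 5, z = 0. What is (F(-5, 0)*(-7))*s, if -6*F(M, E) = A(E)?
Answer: 0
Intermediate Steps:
m = 27 (m = (4 - 1) + (5*4 + 4) = 3 + (20 + 4) = 3 + 24 = 27)
F(M, E) = -E/6
s = -27 (s = 0 - 1*27 = 0 - 27 = -27)
(F(-5, 0)*(-7))*s = (-⅙*0*(-7))*(-27) = (0*(-7))*(-27) = 0*(-27) = 0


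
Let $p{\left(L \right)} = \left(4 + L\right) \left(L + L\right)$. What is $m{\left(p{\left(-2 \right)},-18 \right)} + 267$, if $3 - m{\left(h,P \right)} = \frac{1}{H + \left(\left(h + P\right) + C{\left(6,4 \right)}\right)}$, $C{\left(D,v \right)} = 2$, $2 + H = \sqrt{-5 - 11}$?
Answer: $\frac{93433}{346} + \frac{i}{173} \approx 270.04 + 0.0057803 i$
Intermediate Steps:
$H = -2 + 4 i$ ($H = -2 + \sqrt{-5 - 11} = -2 + \sqrt{-16} = -2 + 4 i \approx -2.0 + 4.0 i$)
$p{\left(L \right)} = 2 L \left(4 + L\right)$ ($p{\left(L \right)} = \left(4 + L\right) 2 L = 2 L \left(4 + L\right)$)
$m{\left(h,P \right)} = 3 - \frac{1}{P + h + 4 i}$ ($m{\left(h,P \right)} = 3 - \frac{1}{\left(-2 + 4 i\right) + \left(\left(h + P\right) + 2\right)} = 3 - \frac{1}{\left(-2 + 4 i\right) + \left(\left(P + h\right) + 2\right)} = 3 - \frac{1}{\left(-2 + 4 i\right) + \left(2 + P + h\right)} = 3 - \frac{1}{P + h + 4 i}$)
$m{\left(p{\left(-2 \right)},-18 \right)} + 267 = \frac{-1 + 3 \left(-18\right) + 3 \cdot 2 \left(-2\right) \left(4 - 2\right) + 12 i}{-18 + 2 \left(-2\right) \left(4 - 2\right) + 4 i} + 267 = \frac{-1 - 54 + 3 \cdot 2 \left(-2\right) 2 + 12 i}{-18 + 2 \left(-2\right) 2 + 4 i} + 267 = \frac{-1 - 54 + 3 \left(-8\right) + 12 i}{-18 - 8 + 4 i} + 267 = \frac{-1 - 54 - 24 + 12 i}{-26 + 4 i} + 267 = \frac{-26 - 4 i}{692} \left(-79 + 12 i\right) + 267 = \frac{\left(-79 + 12 i\right) \left(-26 - 4 i\right)}{692} + 267 = 267 + \frac{\left(-79 + 12 i\right) \left(-26 - 4 i\right)}{692}$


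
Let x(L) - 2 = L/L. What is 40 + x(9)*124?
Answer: 412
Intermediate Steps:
x(L) = 3 (x(L) = 2 + L/L = 2 + 1 = 3)
40 + x(9)*124 = 40 + 3*124 = 40 + 372 = 412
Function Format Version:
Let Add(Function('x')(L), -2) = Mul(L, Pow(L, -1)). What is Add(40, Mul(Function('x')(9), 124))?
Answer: 412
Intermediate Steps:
Function('x')(L) = 3 (Function('x')(L) = Add(2, Mul(L, Pow(L, -1))) = Add(2, 1) = 3)
Add(40, Mul(Function('x')(9), 124)) = Add(40, Mul(3, 124)) = Add(40, 372) = 412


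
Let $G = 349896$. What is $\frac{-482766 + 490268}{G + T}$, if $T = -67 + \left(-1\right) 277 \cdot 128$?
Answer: $\frac{7502}{314373} \approx 0.023863$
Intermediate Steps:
$T = -35523$ ($T = -67 - 35456 = -35523$)
$\frac{-482766 + 490268}{G + T} = \frac{-482766 + 490268}{349896 - 35523} = \frac{7502}{314373}$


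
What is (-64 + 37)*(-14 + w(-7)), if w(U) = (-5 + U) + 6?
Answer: 540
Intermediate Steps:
w(U) = 1 + U
(-64 + 37)*(-14 + w(-7)) = (-64 + 37)*(-14 + (1 - 7)) = -27*(-14 - 6) = -27*(-20) = 540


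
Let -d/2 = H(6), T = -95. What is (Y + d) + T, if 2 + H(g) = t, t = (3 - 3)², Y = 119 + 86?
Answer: 114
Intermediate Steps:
Y = 205
t = 0 (t = 0² = 0)
H(g) = -2 (H(g) = -2 + 0 = -2)
d = 4 (d = -2*(-2) = 4)
(Y + d) + T = (205 + 4) - 95 = 209 - 95 = 114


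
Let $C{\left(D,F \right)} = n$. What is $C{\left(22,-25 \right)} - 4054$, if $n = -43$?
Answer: $-4097$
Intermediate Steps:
$C{\left(D,F \right)} = -43$
$C{\left(22,-25 \right)} - 4054 = -43 - 4054 = -4097$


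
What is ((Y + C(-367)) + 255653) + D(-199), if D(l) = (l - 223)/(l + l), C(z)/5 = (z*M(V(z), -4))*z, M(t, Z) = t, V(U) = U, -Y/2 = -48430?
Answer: -49113558387/199 ≈ -2.4680e+8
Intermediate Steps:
Y = 96860 (Y = -2*(-48430) = 96860)
C(z) = 5*z³ (C(z) = 5*((z*z)*z) = 5*(z²*z) = 5*z³)
D(l) = (-223 + l)/(2*l) (D(l) = (-223 + l)/((2*l)) = (-223 + l)*(1/(2*l)) = (-223 + l)/(2*l))
((Y + C(-367)) + 255653) + D(-199) = ((96860 + 5*(-367)³) + 255653) + (½)*(-223 - 199)/(-199) = ((96860 + 5*(-49430863)) + 255653) + (½)*(-1/199)*(-422) = ((96860 - 247154315) + 255653) + 211/199 = (-247057455 + 255653) + 211/199 = -246801802 + 211/199 = -49113558387/199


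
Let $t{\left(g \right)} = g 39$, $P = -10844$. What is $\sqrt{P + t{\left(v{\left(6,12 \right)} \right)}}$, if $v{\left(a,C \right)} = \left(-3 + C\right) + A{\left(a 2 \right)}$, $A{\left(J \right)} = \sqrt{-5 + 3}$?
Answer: $\sqrt{-10493 + 39 i \sqrt{2}} \approx 0.2692 + 102.44 i$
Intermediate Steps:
$A{\left(J \right)} = i \sqrt{2}$ ($A{\left(J \right)} = \sqrt{-2} = i \sqrt{2}$)
$v{\left(a,C \right)} = -3 + C + i \sqrt{2}$ ($v{\left(a,C \right)} = \left(-3 + C\right) + i \sqrt{2} = -3 + C + i \sqrt{2}$)
$t{\left(g \right)} = 39 g$
$\sqrt{P + t{\left(v{\left(6,12 \right)} \right)}} = \sqrt{-10844 + 39 \left(-3 + 12 + i \sqrt{2}\right)} = \sqrt{-10844 + 39 \left(9 + i \sqrt{2}\right)} = \sqrt{-10844 + \left(351 + 39 i \sqrt{2}\right)} = \sqrt{-10493 + 39 i \sqrt{2}}$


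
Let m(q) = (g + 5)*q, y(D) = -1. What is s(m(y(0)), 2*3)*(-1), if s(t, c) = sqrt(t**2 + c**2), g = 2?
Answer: -sqrt(85) ≈ -9.2195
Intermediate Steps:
m(q) = 7*q (m(q) = (2 + 5)*q = 7*q)
s(t, c) = sqrt(c**2 + t**2)
s(m(y(0)), 2*3)*(-1) = sqrt((2*3)**2 + (7*(-1))**2)*(-1) = sqrt(6**2 + (-7)**2)*(-1) = sqrt(36 + 49)*(-1) = sqrt(85)*(-1) = -sqrt(85)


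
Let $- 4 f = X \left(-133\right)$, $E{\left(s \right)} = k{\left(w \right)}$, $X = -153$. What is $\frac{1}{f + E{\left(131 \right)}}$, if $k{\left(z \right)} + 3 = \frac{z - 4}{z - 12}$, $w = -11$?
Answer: $- \frac{92}{468243} \approx -0.00019648$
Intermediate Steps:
$k{\left(z \right)} = -3 + \frac{-4 + z}{-12 + z}$ ($k{\left(z \right)} = -3 + \frac{z - 4}{z - 12} = -3 + \frac{-4 + z}{-12 + z}$)
$E{\left(s \right)} = - \frac{54}{23}$ ($E{\left(s \right)} = \frac{2 \left(16 - -11\right)}{-12 - 11} = \frac{2 \left(16 + 11\right)}{-23} = 2 \left(- \frac{1}{23}\right) 27 = - \frac{54}{23}$)
$f = - \frac{20349}{4}$ ($f = - \frac{\left(-153\right) \left(-133\right)}{4} = \left(- \frac{1}{4}\right) 20349 = - \frac{20349}{4} \approx -5087.3$)
$\frac{1}{f + E{\left(131 \right)}} = \frac{1}{- \frac{20349}{4} - \frac{54}{23}} = \frac{1}{- \frac{468243}{92}} = - \frac{92}{468243}$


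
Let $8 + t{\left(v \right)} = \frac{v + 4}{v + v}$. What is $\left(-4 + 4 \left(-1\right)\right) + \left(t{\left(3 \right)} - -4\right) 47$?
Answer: $- \frac{847}{6} \approx -141.17$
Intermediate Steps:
$t{\left(v \right)} = -8 + \frac{4 + v}{2 v}$ ($t{\left(v \right)} = -8 + \frac{v + 4}{v + v} = -8 + \frac{4 + v}{2 v}$)
$\left(-4 + 4 \left(-1\right)\right) + \left(t{\left(3 \right)} - -4\right) 47 = \left(-4 + 4 \left(-1\right)\right) + \left(\left(- \frac{15}{2} + \frac{2}{3}\right) - -4\right) 47 = \left(-4 - 4\right) + \left(\left(- \frac{15}{2} + 2 \cdot \frac{1}{3}\right) + 4\right) 47 = -8 + \left(\left(- \frac{15}{2} + \frac{2}{3}\right) + 4\right) 47 = -8 + \left(- \frac{41}{6} + 4\right) 47 = -8 - \frac{799}{6} = - \frac{847}{6}$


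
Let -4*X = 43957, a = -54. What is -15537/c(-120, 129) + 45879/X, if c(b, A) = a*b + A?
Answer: -631939051/96837271 ≈ -6.5258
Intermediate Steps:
X = -43957/4 (X = -¼*43957 = -43957/4 ≈ -10989.)
c(b, A) = A - 54*b (c(b, A) = -54*b + A = A - 54*b)
-15537/c(-120, 129) + 45879/X = -15537/(129 - 54*(-120)) + 45879/(-43957/4) = -15537/(129 + 6480) + 45879*(-4/43957) = -15537/6609 - 183516/43957 = -15537*1/6609 - 183516/43957 = -5179/2203 - 183516/43957 = -631939051/96837271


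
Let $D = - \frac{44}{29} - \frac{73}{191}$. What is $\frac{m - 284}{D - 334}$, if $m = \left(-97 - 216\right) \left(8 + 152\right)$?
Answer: $\frac{278966196}{1860547} \approx 149.94$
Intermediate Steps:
$D = - \frac{10521}{5539}$ ($D = \left(-44\right) \frac{1}{29} - \frac{73}{191} = - \frac{44}{29} - \frac{73}{191} = - \frac{10521}{5539} \approx -1.8994$)
$m = -50080$ ($m = \left(-313\right) 160 = -50080$)
$\frac{m - 284}{D - 334} = \frac{-50080 - 284}{- \frac{10521}{5539} - 334} = - \frac{50364}{- \frac{1860547}{5539}} = \left(-50364\right) \left(- \frac{5539}{1860547}\right) = \frac{278966196}{1860547}$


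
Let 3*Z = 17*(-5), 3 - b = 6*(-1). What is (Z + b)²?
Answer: 3364/9 ≈ 373.78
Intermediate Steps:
b = 9 (b = 3 - 6*(-1) = 3 - 1*(-6) = 3 + 6 = 9)
Z = -85/3 (Z = (17*(-5))/3 = (⅓)*(-85) = -85/3 ≈ -28.333)
(Z + b)² = (-85/3 + 9)² = (-58/3)² = 3364/9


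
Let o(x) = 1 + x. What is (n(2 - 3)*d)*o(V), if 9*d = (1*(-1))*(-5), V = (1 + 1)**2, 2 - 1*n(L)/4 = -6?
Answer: 800/9 ≈ 88.889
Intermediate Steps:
n(L) = 32 (n(L) = 8 - 4*(-6) = 8 + 24 = 32)
V = 4 (V = 2**2 = 4)
d = 5/9 (d = ((1*(-1))*(-5))/9 = (-1*(-5))/9 = (1/9)*5 = 5/9 ≈ 0.55556)
(n(2 - 3)*d)*o(V) = (32*(5/9))*(1 + 4) = (160/9)*5 = 800/9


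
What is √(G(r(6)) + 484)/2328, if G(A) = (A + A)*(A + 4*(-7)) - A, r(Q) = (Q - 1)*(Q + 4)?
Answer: √2634/2328 ≈ 0.022046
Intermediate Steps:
r(Q) = (-1 + Q)*(4 + Q)
G(A) = -A + 2*A*(-28 + A) (G(A) = (2*A)*(A - 28) - A = (2*A)*(-28 + A) - A = 2*A*(-28 + A) - A = -A + 2*A*(-28 + A))
√(G(r(6)) + 484)/2328 = √((-4 + 6² + 3*6)*(-57 + 2*(-4 + 6² + 3*6)) + 484)/2328 = √((-4 + 36 + 18)*(-57 + 2*(-4 + 36 + 18)) + 484)*(1/2328) = √(50*(-57 + 2*50) + 484)*(1/2328) = √(50*(-57 + 100) + 484)*(1/2328) = √(50*43 + 484)*(1/2328) = √(2150 + 484)*(1/2328) = √2634*(1/2328) = √2634/2328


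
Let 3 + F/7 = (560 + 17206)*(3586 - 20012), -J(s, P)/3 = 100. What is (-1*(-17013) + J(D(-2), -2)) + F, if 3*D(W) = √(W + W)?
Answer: -2042753520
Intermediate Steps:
D(W) = √2*√W/3 (D(W) = √(W + W)/3 = √(2*W)/3 = (√2*√W)/3 = √2*√W/3)
J(s, P) = -300 (J(s, P) = -3*100 = -300)
F = -2042770233 (F = -21 + 7*((560 + 17206)*(3586 - 20012)) = -21 + 7*(17766*(-16426)) = -21 + 7*(-291824316) = -21 - 2042770212 = -2042770233)
(-1*(-17013) + J(D(-2), -2)) + F = (-1*(-17013) - 300) - 2042770233 = (17013 - 300) - 2042770233 = 16713 - 2042770233 = -2042753520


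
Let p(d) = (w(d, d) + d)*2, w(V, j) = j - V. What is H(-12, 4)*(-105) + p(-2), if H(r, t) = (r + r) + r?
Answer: 3776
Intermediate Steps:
p(d) = 2*d (p(d) = ((d - d) + d)*2 = (0 + d)*2 = d*2 = 2*d)
H(r, t) = 3*r (H(r, t) = 2*r + r = 3*r)
H(-12, 4)*(-105) + p(-2) = (3*(-12))*(-105) + 2*(-2) = -36*(-105) - 4 = 3780 - 4 = 3776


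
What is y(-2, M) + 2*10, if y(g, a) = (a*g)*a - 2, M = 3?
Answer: 0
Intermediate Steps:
y(g, a) = -2 + g*a² (y(g, a) = g*a² - 2 = -2 + g*a²)
y(-2, M) + 2*10 = (-2 - 2*3²) + 2*10 = (-2 - 2*9) + 20 = (-2 - 18) + 20 = -20 + 20 = 0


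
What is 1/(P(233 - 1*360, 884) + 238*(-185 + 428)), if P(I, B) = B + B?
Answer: 1/59602 ≈ 1.6778e-5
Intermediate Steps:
P(I, B) = 2*B
1/(P(233 - 1*360, 884) + 238*(-185 + 428)) = 1/(2*884 + 238*(-185 + 428)) = 1/(1768 + 238*243) = 1/(1768 + 57834) = 1/59602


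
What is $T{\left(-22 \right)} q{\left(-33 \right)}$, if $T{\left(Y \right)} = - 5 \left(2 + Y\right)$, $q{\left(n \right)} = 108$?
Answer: $10800$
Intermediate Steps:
$T{\left(Y \right)} = -10 - 5 Y$
$T{\left(-22 \right)} q{\left(-33 \right)} = \left(-10 - -110\right) 108 = \left(-10 + 110\right) 108 = 100 \cdot 108 = 10800$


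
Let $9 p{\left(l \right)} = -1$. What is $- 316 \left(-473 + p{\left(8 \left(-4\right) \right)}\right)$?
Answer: $\frac{1345528}{9} \approx 1.495 \cdot 10^{5}$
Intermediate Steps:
$p{\left(l \right)} = - \frac{1}{9}$ ($p{\left(l \right)} = \frac{1}{9} \left(-1\right) = - \frac{1}{9}$)
$- 316 \left(-473 + p{\left(8 \left(-4\right) \right)}\right) = - 316 \left(-473 - \frac{1}{9}\right) = \left(-316\right) \left(- \frac{4258}{9}\right) = \frac{1345528}{9}$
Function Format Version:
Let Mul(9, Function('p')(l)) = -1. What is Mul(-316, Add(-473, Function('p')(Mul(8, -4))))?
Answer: Rational(1345528, 9) ≈ 1.4950e+5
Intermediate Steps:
Function('p')(l) = Rational(-1, 9) (Function('p')(l) = Mul(Rational(1, 9), -1) = Rational(-1, 9))
Mul(-316, Add(-473, Function('p')(Mul(8, -4)))) = Mul(-316, Add(-473, Rational(-1, 9))) = Mul(-316, Rational(-4258, 9)) = Rational(1345528, 9)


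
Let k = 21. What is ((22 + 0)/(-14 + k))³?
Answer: 10648/343 ≈ 31.044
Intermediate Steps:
((22 + 0)/(-14 + k))³ = ((22 + 0)/(-14 + 21))³ = (22/7)³ = 10648/343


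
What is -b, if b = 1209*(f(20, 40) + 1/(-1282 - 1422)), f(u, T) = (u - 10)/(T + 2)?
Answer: -418469/1456 ≈ -287.41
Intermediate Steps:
f(u, T) = (-10 + u)/(2 + T)
b = 418469/1456 (b = 1209*((-10 + 20)/(2 + 40) + 1/(-1282 - 1422)) = 1209*(10/42 + 1/(-2704)) = 1209*((1/42)*10 - 1/2704) = 1209*(5/21 - 1/2704) = 1209*(13499/56784) = 418469/1456 ≈ 287.41)
-b = -1*418469/1456 = -418469/1456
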